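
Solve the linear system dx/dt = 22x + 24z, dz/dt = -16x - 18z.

Coefficient matrix A = [[22, 24], [-16, -18]].
Characteristic polynomial det(A - λI) = λ^2 - 4λ - 12 = 0.
Eigenvalues λ = 6, -2.
For λ=6: (A-λI) row 1 is [16, 24], so an eigenvector is (-3, 2).
For λ=-2: (A-λI) row 1 is [24, 24], so an eigenvector is (-1, 1).
General solution: c_1e^(6t)(-3,2) + c_2e^(-2t)(-1,1).

x(t) = -3c_1e^(6t) - c_2e^(-2t), z(t) = 2c_1e^(6t) + c_2e^(-2t)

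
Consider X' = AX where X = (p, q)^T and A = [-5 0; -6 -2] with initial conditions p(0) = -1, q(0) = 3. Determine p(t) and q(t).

p(t) = -e^(-5t), q(t) = 5e^(-2t) - 2e^(-5t)

Coefficient matrix A = [[-5, 0], [-6, -2]].
Characteristic polynomial det(A - λI) = λ^2 + 7λ + 10 = 0.
Eigenvalues λ = -2, -5.
For λ=-2: (A-λI) row 1 is [-3, 0], so an eigenvector is (0, -1).
For λ=-5: (A-λI) row 2 is [-6, 3], so an eigenvector is (-1, -2).
General solution: K_1e^(-2t)(0,-1) + K_2e^(-5t)(-1,-2).
Applying p(0)=-1, q(0)=3 gives K_1=-5, K_2=1.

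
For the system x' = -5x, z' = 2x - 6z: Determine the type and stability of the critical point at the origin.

A = [[-5,0],[2,-6]]; det(A-λI) = λ^2 + 11λ + 30.
λ = -6, -5: both negative.

stable node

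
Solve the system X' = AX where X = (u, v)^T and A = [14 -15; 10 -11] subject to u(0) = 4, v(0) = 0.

u(t) = 12e^(4t) - 8e^(-t), v(t) = 8e^(4t) - 8e^(-t)

Coefficient matrix A = [[14, -15], [10, -11]].
Characteristic polynomial det(A - λI) = λ^2 - 3λ - 4 = 0.
Eigenvalues λ = -1, 4.
For λ=-1: (A-λI) row 1 is [15, -15], so an eigenvector is (1, 1).
For λ=4: (A-λI) row 1 is [10, -15], so an eigenvector is (-3, -2).
General solution: K_1e^(-t)(1,1) + K_2e^(4t)(-3,-2).
Applying u(0)=4, v(0)=0 gives K_1=-8, K_2=-4.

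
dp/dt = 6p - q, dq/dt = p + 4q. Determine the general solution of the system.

p(t) = -c_1e^(5t) - c_2te^(5t) - 2c_2e^(5t), q(t) = -c_1e^(5t) - c_2te^(5t) - c_2e^(5t)

Coefficient matrix A = [[6, -1], [1, 4]].
Characteristic polynomial det(A - λI) = λ^2 - 10λ + 25 = 0.
Single eigenvalue λ = 5 with algebraic multiplicity 2.
Eigenvector v = (-1,-1); generalized eigenvector w with (A-λI)w=v is (-2,-1).
General solution: e^(5t)[c_1·v + c_2·(t·v + w)].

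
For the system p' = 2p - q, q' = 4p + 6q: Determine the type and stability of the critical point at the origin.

A = [[2,-1],[4,6]]; det(A-λI) = λ^2 - 8λ + 16.
repeated λ = 4 with a single eigenvector.

unstable improper node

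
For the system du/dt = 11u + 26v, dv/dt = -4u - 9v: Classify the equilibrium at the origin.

A = [[11,26],[-4,-9]]; det(A-λI) = λ^2 - 2λ + 5.
λ = 1 ± 2i: positive real part.

unstable spiral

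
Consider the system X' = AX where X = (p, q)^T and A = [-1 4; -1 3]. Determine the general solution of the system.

p(t) = -2K_1e^(t) - 2K_2te^(t) - K_2e^(t), q(t) = -K_1e^(t) - K_2te^(t) - K_2e^(t)

Coefficient matrix A = [[-1, 4], [-1, 3]].
Characteristic polynomial det(A - λI) = λ^2 - 2λ + 1 = 0.
Single eigenvalue λ = 1 with algebraic multiplicity 2.
Eigenvector v = (-2,-1); generalized eigenvector w with (A-λI)w=v is (-1,-1).
General solution: e^(t)[K_1·v + K_2·(t·v + w)].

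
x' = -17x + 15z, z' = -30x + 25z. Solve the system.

Coefficient matrix A = [[-17, 15], [-30, 25]].
Characteristic polynomial det(A - λI) = λ^2 - 8λ + 25 = 0.
Eigenvalues λ = 4 ± 3i (complex conjugate pair).
For λ=4+3i: an eigenvector is (1,1) - i(-2,-3) = (1 + 2i, 1 + 3i).
A real fundamental pair from Re and Im of e^((4+3i)t)v: X_1 = e^(4t)(cos(3t)·(1,1) + sin(3t)·(-2,-3)), X_2 = e^(4t)(sin(3t)·(1,1) - cos(3t)·(-2,-3)).
General solution: c_1X_1 + c_2X_2.

x(t) = -2c_1e^(4t)sin(3t) + c_1e^(4t)cos(3t) + c_2e^(4t)sin(3t) + 2c_2e^(4t)cos(3t), z(t) = -3c_1e^(4t)sin(3t) + c_1e^(4t)cos(3t) + c_2e^(4t)sin(3t) + 3c_2e^(4t)cos(3t)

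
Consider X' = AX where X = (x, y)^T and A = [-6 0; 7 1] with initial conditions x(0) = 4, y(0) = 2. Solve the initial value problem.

Coefficient matrix A = [[-6, 0], [7, 1]].
Characteristic polynomial det(A - λI) = λ^2 + 5λ - 6 = 0.
Eigenvalues λ = -6, 1.
For λ=-6: (A-λI) row 2 is [7, 7], so an eigenvector is (1, -1).
For λ=1: (A-λI) row 1 is [-7, 0], so an eigenvector is (0, -1).
General solution: K_1e^(-6t)(1,-1) + K_2e^(t)(0,-1).
Applying x(0)=4, y(0)=2 gives K_1=4, K_2=-6.

x(t) = 4e^(-6t), y(t) = 6e^(t) - 4e^(-6t)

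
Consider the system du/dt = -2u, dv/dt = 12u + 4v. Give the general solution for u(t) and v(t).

u(t) = -C_1e^(-2t), v(t) = 2C_1e^(-2t) - C_2e^(4t)

Coefficient matrix A = [[-2, 0], [12, 4]].
Characteristic polynomial det(A - λI) = λ^2 - 2λ - 8 = 0.
Eigenvalues λ = -2, 4.
For λ=-2: (A-λI) row 2 is [12, 6], so an eigenvector is (-1, 2).
For λ=4: (A-λI) row 1 is [-6, 0], so an eigenvector is (0, -1).
General solution: C_1e^(-2t)(-1,2) + C_2e^(4t)(0,-1).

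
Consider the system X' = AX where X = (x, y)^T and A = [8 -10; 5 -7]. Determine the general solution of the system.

Coefficient matrix A = [[8, -10], [5, -7]].
Characteristic polynomial det(A - λI) = λ^2 - λ - 6 = 0.
Eigenvalues λ = 3, -2.
For λ=3: (A-λI) row 1 is [5, -10], so an eigenvector is (-2, -1).
For λ=-2: (A-λI) row 1 is [10, -10], so an eigenvector is (1, 1).
General solution: c_1e^(3t)(-2,-1) + c_2e^(-2t)(1,1).

x(t) = -2c_1e^(3t) + c_2e^(-2t), y(t) = -c_1e^(3t) + c_2e^(-2t)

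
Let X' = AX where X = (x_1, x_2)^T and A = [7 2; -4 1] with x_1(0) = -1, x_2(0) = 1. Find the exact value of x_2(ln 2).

A = [[7,2],[-4,1]]; eigenvalues λ = 5, 3.
Eigenvectors: (-1,1) for λ=5, (1,-2) for λ=3.
From the initial condition, c_1 = 1, c_2 = 0.
x_2(ln 2) = (1)(2^5)(1) + (0)(2^3)(-2) = 32.

32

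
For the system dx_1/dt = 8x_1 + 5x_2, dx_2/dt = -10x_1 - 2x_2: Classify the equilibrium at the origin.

A = [[8,5],[-10,-2]]; det(A-λI) = λ^2 - 6λ + 34.
λ = 3 ± 5i: positive real part.

unstable spiral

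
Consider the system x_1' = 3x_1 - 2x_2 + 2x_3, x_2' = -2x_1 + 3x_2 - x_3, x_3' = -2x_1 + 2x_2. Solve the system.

Coefficient matrix A = [[3, -2, 2], [-2, 3, -1], [-2, 2, 0]].
det(A - λI) = 0 gives eigenvalues λ = 3, 2, 1.
For λ=3: eigenvector (1,-2,-2).
For λ=2: eigenvector (0,1,1).
For λ=1: eigenvector (1,1,0).
General solution: K_1e^(3t)(1,-2,-2) + K_2e^(2t)(0,1,1) + K_3e^(t)(1,1,0).

x_1(t) = K_1e^(3t) + K_3e^(t), x_2(t) = -2K_1e^(3t) + K_2e^(2t) + K_3e^(t), x_3(t) = -2K_1e^(3t) + K_2e^(2t)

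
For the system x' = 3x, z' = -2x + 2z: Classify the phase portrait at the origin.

unstable node

A = [[3,0],[-2,2]]; det(A-λI) = λ^2 - 5λ + 6.
λ = 2, 3: both positive.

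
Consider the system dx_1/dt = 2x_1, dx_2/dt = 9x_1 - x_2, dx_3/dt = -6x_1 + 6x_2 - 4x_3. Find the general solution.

Coefficient matrix A = [[2, 0, 0], [9, -1, 0], [-6, 6, -4]].
det(A - λI) = 0 gives eigenvalues λ = 2, -1, -4.
For λ=2: eigenvector (1,3,2).
For λ=-1: eigenvector (0,1,2).
For λ=-4: eigenvector (0,0,1).
General solution: K_1e^(2t)(1,3,2) + K_2e^(-t)(0,1,2) + K_3e^(-4t)(0,0,1).

x_1(t) = K_1e^(2t), x_2(t) = 3K_1e^(2t) + K_2e^(-t), x_3(t) = 2K_1e^(2t) + 2K_2e^(-t) + K_3e^(-4t)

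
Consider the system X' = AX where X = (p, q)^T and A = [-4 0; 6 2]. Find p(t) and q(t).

p(t) = -K_2e^(-4t), q(t) = -K_1e^(2t) + K_2e^(-4t)

Coefficient matrix A = [[-4, 0], [6, 2]].
Characteristic polynomial det(A - λI) = λ^2 + 2λ - 8 = 0.
Eigenvalues λ = 2, -4.
For λ=2: (A-λI) row 1 is [-6, 0], so an eigenvector is (0, -1).
For λ=-4: (A-λI) row 2 is [6, 6], so an eigenvector is (-1, 1).
General solution: K_1e^(2t)(0,-1) + K_2e^(-4t)(-1,1).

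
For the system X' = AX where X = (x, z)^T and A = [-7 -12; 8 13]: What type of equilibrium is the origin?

A = [[-7,-12],[8,13]]; det(A-λI) = λ^2 - 6λ + 5.
λ = 5, 1: both positive.

unstable node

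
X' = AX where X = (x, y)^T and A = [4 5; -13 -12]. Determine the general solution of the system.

x(t) = 2C_1e^(-4t)sin(t) - C_1e^(-4t)cos(t) - C_2e^(-4t)sin(t) - 2C_2e^(-4t)cos(t), y(t) = -3C_1e^(-4t)sin(t) + 2C_1e^(-4t)cos(t) + 2C_2e^(-4t)sin(t) + 3C_2e^(-4t)cos(t)

Coefficient matrix A = [[4, 5], [-13, -12]].
Characteristic polynomial det(A - λI) = λ^2 + 8λ + 17 = 0.
Eigenvalues λ = -4 ± i (complex conjugate pair).
For λ=-4+i: an eigenvector is (-1,2) - i(2,-3) = (-1 - 2i, 2 + 3i).
A real fundamental pair from Re and Im of e^((-4+i)t)v: X_1 = e^(-4t)(cos(t)·(-1,2) + sin(t)·(2,-3)), X_2 = e^(-4t)(sin(t)·(-1,2) - cos(t)·(2,-3)).
General solution: C_1X_1 + C_2X_2.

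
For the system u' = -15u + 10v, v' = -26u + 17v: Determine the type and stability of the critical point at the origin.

A = [[-15,10],[-26,17]]; det(A-λI) = λ^2 - 2λ + 5.
λ = 1 ± 2i: positive real part.

unstable spiral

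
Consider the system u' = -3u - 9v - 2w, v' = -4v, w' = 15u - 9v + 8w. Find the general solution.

u(t) = c_1e^(3t) + 3c_2e^(-4t) + 2c_3e^(2t), v(t) = c_2e^(-4t), w(t) = -3c_1e^(3t) - 3c_2e^(-4t) - 5c_3e^(2t)

Coefficient matrix A = [[-3, -9, -2], [0, -4, 0], [15, -9, 8]].
det(A - λI) = 0 gives eigenvalues λ = 3, -4, 2.
For λ=3: eigenvector (1,0,-3).
For λ=-4: eigenvector (3,1,-3).
For λ=2: eigenvector (2,0,-5).
General solution: c_1e^(3t)(1,0,-3) + c_2e^(-4t)(3,1,-3) + c_3e^(2t)(2,0,-5).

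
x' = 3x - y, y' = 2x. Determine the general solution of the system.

x(t) = -K_1e^(t) + K_2e^(2t), y(t) = -2K_1e^(t) + K_2e^(2t)

Coefficient matrix A = [[3, -1], [2, 0]].
Characteristic polynomial det(A - λI) = λ^2 - 3λ + 2 = 0.
Eigenvalues λ = 1, 2.
For λ=1: (A-λI) row 1 is [2, -1], so an eigenvector is (-1, -2).
For λ=2: (A-λI) row 1 is [1, -1], so an eigenvector is (1, 1).
General solution: K_1e^(t)(-1,-2) + K_2e^(2t)(1,1).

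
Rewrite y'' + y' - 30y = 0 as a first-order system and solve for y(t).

y(t) = c_1e^(-6t) + c_2e^(5t)

Let x_1 = y, x_2 = y'. Then x_1' = x_2 and x_2' = 30x_1 - x_2.
A = [[0,1],[30,-1]]; det(A-λI) = λ^2 + λ - 30.
Eigenvalues λ = -6, 5 with eigenvectors (1,-6), (1,5).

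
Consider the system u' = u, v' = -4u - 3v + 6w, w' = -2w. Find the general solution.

u(t) = c_1e^(t), v(t) = -c_1e^(t) + c_2e^(-3t) + 6c_3e^(-2t), w(t) = c_3e^(-2t)

Coefficient matrix A = [[1, 0, 0], [-4, -3, 6], [0, 0, -2]].
det(A - λI) = 0 gives eigenvalues λ = 1, -3, -2.
For λ=1: eigenvector (1,-1,0).
For λ=-3: eigenvector (0,1,0).
For λ=-2: eigenvector (0,6,1).
General solution: c_1e^(t)(1,-1,0) + c_2e^(-3t)(0,1,0) + c_3e^(-2t)(0,6,1).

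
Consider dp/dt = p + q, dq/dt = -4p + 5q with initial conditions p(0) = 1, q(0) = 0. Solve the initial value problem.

p(t) = -2te^(3t) + e^(3t), q(t) = -4te^(3t)

Coefficient matrix A = [[1, 1], [-4, 5]].
Characteristic polynomial det(A - λI) = λ^2 - 6λ + 9 = 0.
Single eigenvalue λ = 3 with algebraic multiplicity 2.
Eigenvector v = (-1,-2); generalized eigenvector w with (A-λI)w=v is (1,1).
General solution: e^(3t)[C_1·v + C_2·(t·v + w)].
Applying p(0)=1, q(0)=0 gives C_1=1, C_2=2.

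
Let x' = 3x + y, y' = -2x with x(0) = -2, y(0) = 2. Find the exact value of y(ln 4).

32

A = [[3,1],[-2,0]]; eigenvalues λ = 1, 2.
Eigenvectors: (-1,2) for λ=1, (-1,1) for λ=2.
From the initial condition, c_1 = 0, c_2 = 2.
y(ln 4) = (0)(4^1)(2) + (2)(4^2)(1) = 32.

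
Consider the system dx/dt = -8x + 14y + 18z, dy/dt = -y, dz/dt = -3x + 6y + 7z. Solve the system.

x(t) = 3K_1e^(-2t) + 2K_2e^(t) + 2K_3e^(-t), y(t) = K_3e^(-t), z(t) = K_1e^(-2t) + K_2e^(t)

Coefficient matrix A = [[-8, 14, 18], [0, -1, 0], [-3, 6, 7]].
det(A - λI) = 0 gives eigenvalues λ = -2, 1, -1.
For λ=-2: eigenvector (3,0,1).
For λ=1: eigenvector (2,0,1).
For λ=-1: eigenvector (2,1,0).
General solution: K_1e^(-2t)(3,0,1) + K_2e^(t)(2,0,1) + K_3e^(-t)(2,1,0).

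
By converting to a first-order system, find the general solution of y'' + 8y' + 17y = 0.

y(t) = c_1e^(-4t)cos(t) + c_2e^(-4t)sin(t)

Let x_1 = y, x_2 = y'. Then x_1' = x_2 and x_2' = -17x_1 - 8x_2.
A = [[0,1],[-17,-8]]; det(A-λI) = λ^2 + 8λ + 17.
Eigenvalues λ = -4 ± i.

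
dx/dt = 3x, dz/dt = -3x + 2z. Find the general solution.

x(t) = c_2e^(3t), z(t) = -c_1e^(2t) - 3c_2e^(3t)

Coefficient matrix A = [[3, 0], [-3, 2]].
Characteristic polynomial det(A - λI) = λ^2 - 5λ + 6 = 0.
Eigenvalues λ = 2, 3.
For λ=2: (A-λI) row 1 is [1, 0], so an eigenvector is (0, -1).
For λ=3: (A-λI) row 2 is [-3, -1], so an eigenvector is (1, -3).
General solution: c_1e^(2t)(0,-1) + c_2e^(3t)(1,-3).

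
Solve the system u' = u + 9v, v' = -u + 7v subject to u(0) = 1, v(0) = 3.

u(t) = 24te^(4t) + e^(4t), v(t) = 8te^(4t) + 3e^(4t)

Coefficient matrix A = [[1, 9], [-1, 7]].
Characteristic polynomial det(A - λI) = λ^2 - 8λ + 16 = 0.
Single eigenvalue λ = 4 with algebraic multiplicity 2.
Eigenvector v = (-3,-1); generalized eigenvector w with (A-λI)w=v is (-2,-1).
General solution: e^(4t)[C_1·v + C_2·(t·v + w)].
Applying u(0)=1, v(0)=3 gives C_1=5, C_2=-8.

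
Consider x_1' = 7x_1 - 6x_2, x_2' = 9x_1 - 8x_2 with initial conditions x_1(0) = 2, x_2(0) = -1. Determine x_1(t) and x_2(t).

Coefficient matrix A = [[7, -6], [9, -8]].
Characteristic polynomial det(A - λI) = λ^2 + λ - 2 = 0.
Eigenvalues λ = -2, 1.
For λ=-2: (A-λI) row 1 is [9, -6], so an eigenvector is (-2, -3).
For λ=1: (A-λI) row 1 is [6, -6], so an eigenvector is (-1, -1).
General solution: C_1e^(-2t)(-2,-3) + C_2e^(t)(-1,-1).
Applying x_1(0)=2, x_2(0)=-1 gives C_1=3, C_2=-8.

x_1(t) = 8e^(t) - 6e^(-2t), x_2(t) = 8e^(t) - 9e^(-2t)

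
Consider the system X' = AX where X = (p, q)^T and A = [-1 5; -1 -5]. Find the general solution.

p(t) = -2K_1e^(-3t)sin(t) - K_1e^(-3t)cos(t) - K_2e^(-3t)sin(t) + 2K_2e^(-3t)cos(t), q(t) = K_1e^(-3t)sin(t) - K_2e^(-3t)cos(t)

Coefficient matrix A = [[-1, 5], [-1, -5]].
Characteristic polynomial det(A - λI) = λ^2 + 6λ + 10 = 0.
Eigenvalues λ = -3 ± i (complex conjugate pair).
For λ=-3+i: an eigenvector is (-1,0) - i(-2,1) = (-1 + 2i, 0 - i).
A real fundamental pair from Re and Im of e^((-3+i)t)v: X_1 = e^(-3t)(cos(t)·(-1,0) + sin(t)·(-2,1)), X_2 = e^(-3t)(sin(t)·(-1,0) - cos(t)·(-2,1)).
General solution: K_1X_1 + K_2X_2.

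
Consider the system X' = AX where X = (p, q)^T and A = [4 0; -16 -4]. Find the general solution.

p(t) = K_2e^(4t), q(t) = -K_1e^(-4t) - 2K_2e^(4t)

Coefficient matrix A = [[4, 0], [-16, -4]].
Characteristic polynomial det(A - λI) = λ^2 - 16 = 0.
Eigenvalues λ = -4, 4.
For λ=-4: (A-λI) row 1 is [8, 0], so an eigenvector is (0, -1).
For λ=4: (A-λI) row 2 is [-16, -8], so an eigenvector is (1, -2).
General solution: K_1e^(-4t)(0,-1) + K_2e^(4t)(1,-2).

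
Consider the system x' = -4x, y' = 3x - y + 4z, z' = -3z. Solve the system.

x(t) = K_2e^(-4t), y(t) = K_1e^(-t) - K_2e^(-4t) - 2K_3e^(-3t), z(t) = K_3e^(-3t)

Coefficient matrix A = [[-4, 0, 0], [3, -1, 4], [0, 0, -3]].
det(A - λI) = 0 gives eigenvalues λ = -1, -4, -3.
For λ=-1: eigenvector (0,1,0).
For λ=-4: eigenvector (1,-1,0).
For λ=-3: eigenvector (0,-2,1).
General solution: K_1e^(-t)(0,1,0) + K_2e^(-4t)(1,-1,0) + K_3e^(-3t)(0,-2,1).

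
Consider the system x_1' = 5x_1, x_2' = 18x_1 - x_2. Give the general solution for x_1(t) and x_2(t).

x_1(t) = C_1e^(5t), x_2(t) = 3C_1e^(5t) + C_2e^(-t)

Coefficient matrix A = [[5, 0], [18, -1]].
Characteristic polynomial det(A - λI) = λ^2 - 4λ - 5 = 0.
Eigenvalues λ = 5, -1.
For λ=5: (A-λI) row 2 is [18, -6], so an eigenvector is (1, 3).
For λ=-1: (A-λI) row 1 is [6, 0], so an eigenvector is (0, 1).
General solution: C_1e^(5t)(1,3) + C_2e^(-t)(0,1).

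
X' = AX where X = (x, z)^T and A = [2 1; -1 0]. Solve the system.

Coefficient matrix A = [[2, 1], [-1, 0]].
Characteristic polynomial det(A - λI) = λ^2 - 2λ + 1 = 0.
Single eigenvalue λ = 1 with algebraic multiplicity 2.
Eigenvector v = (-1,1); generalized eigenvector w with (A-λI)w=v is (2,-3).
General solution: e^(t)[K_1·v + K_2·(t·v + w)].

x(t) = -K_1e^(t) - K_2te^(t) + 2K_2e^(t), z(t) = K_1e^(t) + K_2te^(t) - 3K_2e^(t)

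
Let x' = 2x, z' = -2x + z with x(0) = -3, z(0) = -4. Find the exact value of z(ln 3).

A = [[2,0],[-2,1]]; eigenvalues λ = 1, 2.
Eigenvectors: (0,1) for λ=1, (-1,2) for λ=2.
From the initial condition, c_1 = -10, c_2 = 3.
z(ln 3) = (-10)(3^1)(1) + (3)(3^2)(2) = 24.

24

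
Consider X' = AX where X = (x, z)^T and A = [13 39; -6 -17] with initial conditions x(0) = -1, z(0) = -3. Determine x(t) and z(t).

x(t) = -44e^(-2t)sin(3t) - e^(-2t)cos(3t), z(t) = 17e^(-2t)sin(3t) - 3e^(-2t)cos(3t)

Coefficient matrix A = [[13, 39], [-6, -17]].
Characteristic polynomial det(A - λI) = λ^2 + 4λ + 13 = 0.
Eigenvalues λ = -2 ± 3i (complex conjugate pair).
For λ=-2+3i: an eigenvector is (3,-1) - i(2,-1) = (3 - 2i, -1 + i).
A real fundamental pair from Re and Im of e^((-2+3i)t)v: X_1 = e^(-2t)(cos(3t)·(3,-1) + sin(3t)·(2,-1)), X_2 = e^(-2t)(sin(3t)·(3,-1) - cos(3t)·(2,-1)).
General solution: C_1X_1 + C_2X_2.
Applying x(0)=-1, z(0)=-3 gives C_1=-7, C_2=-10.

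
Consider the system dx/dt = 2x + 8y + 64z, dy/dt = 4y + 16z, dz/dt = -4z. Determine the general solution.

x(t) = K_1e^(2t) + 4K_2e^(4t) - 8K_3e^(-4t), y(t) = K_2e^(4t) - 2K_3e^(-4t), z(t) = K_3e^(-4t)

Coefficient matrix A = [[2, 8, 64], [0, 4, 16], [0, 0, -4]].
det(A - λI) = 0 gives eigenvalues λ = 2, 4, -4.
For λ=2: eigenvector (1,0,0).
For λ=4: eigenvector (4,1,0).
For λ=-4: eigenvector (-8,-2,1).
General solution: K_1e^(2t)(1,0,0) + K_2e^(4t)(4,1,0) + K_3e^(-4t)(-8,-2,1).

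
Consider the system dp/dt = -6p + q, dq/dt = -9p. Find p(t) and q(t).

p(t) = -C_1e^(-3t) - C_2te^(-3t) + C_2e^(-3t), q(t) = -3C_1e^(-3t) - 3C_2te^(-3t) + 2C_2e^(-3t)

Coefficient matrix A = [[-6, 1], [-9, 0]].
Characteristic polynomial det(A - λI) = λ^2 + 6λ + 9 = 0.
Single eigenvalue λ = -3 with algebraic multiplicity 2.
Eigenvector v = (-1,-3); generalized eigenvector w with (A-λI)w=v is (1,2).
General solution: e^(-3t)[C_1·v + C_2·(t·v + w)].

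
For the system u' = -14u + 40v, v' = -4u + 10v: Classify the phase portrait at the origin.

A = [[-14,40],[-4,10]]; det(A-λI) = λ^2 + 4λ + 20.
λ = -2 ± 4i: negative real part.

stable spiral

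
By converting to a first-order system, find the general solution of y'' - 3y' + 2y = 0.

y(t) = c_1e^(2t) + c_2e^(t)

Let x_1 = y, x_2 = y'. Then x_1' = x_2 and x_2' = -2x_1 + 3x_2.
A = [[0,1],[-2,3]]; det(A-λI) = λ^2 - 3λ + 2.
Eigenvalues λ = 2, 1 with eigenvectors (1,2), (1,1).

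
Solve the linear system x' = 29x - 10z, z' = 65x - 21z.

Coefficient matrix A = [[29, -10], [65, -21]].
Characteristic polynomial det(A - λI) = λ^2 - 8λ + 41 = 0.
Eigenvalues λ = 4 ± 5i (complex conjugate pair).
For λ=4+5i: an eigenvector is (-1,-3) - i(1,2) = (-1 - i, -3 - 2i).
A real fundamental pair from Re and Im of e^((4+5i)t)v: X_1 = e^(4t)(cos(5t)·(-1,-3) + sin(5t)·(1,2)), X_2 = e^(4t)(sin(5t)·(-1,-3) - cos(5t)·(1,2)).
General solution: C_1X_1 + C_2X_2.

x(t) = C_1e^(4t)sin(5t) - C_1e^(4t)cos(5t) - C_2e^(4t)sin(5t) - C_2e^(4t)cos(5t), z(t) = 2C_1e^(4t)sin(5t) - 3C_1e^(4t)cos(5t) - 3C_2e^(4t)sin(5t) - 2C_2e^(4t)cos(5t)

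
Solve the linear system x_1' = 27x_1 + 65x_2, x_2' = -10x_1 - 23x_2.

x_1(t) = -2C_1e^(2t)sin(5t) - 3C_1e^(2t)cos(5t) - 3C_2e^(2t)sin(5t) + 2C_2e^(2t)cos(5t), x_2(t) = C_1e^(2t)sin(5t) + C_1e^(2t)cos(5t) + C_2e^(2t)sin(5t) - C_2e^(2t)cos(5t)

Coefficient matrix A = [[27, 65], [-10, -23]].
Characteristic polynomial det(A - λI) = λ^2 - 4λ + 29 = 0.
Eigenvalues λ = 2 ± 5i (complex conjugate pair).
For λ=2+5i: an eigenvector is (-3,1) - i(-2,1) = (-3 + 2i, 1 - i).
A real fundamental pair from Re and Im of e^((2+5i)t)v: X_1 = e^(2t)(cos(5t)·(-3,1) + sin(5t)·(-2,1)), X_2 = e^(2t)(sin(5t)·(-3,1) - cos(5t)·(-2,1)).
General solution: C_1X_1 + C_2X_2.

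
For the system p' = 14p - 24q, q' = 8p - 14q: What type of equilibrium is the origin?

saddle

A = [[14,-24],[8,-14]]; det(A-λI) = λ^2 - 4.
λ = 2, -2: opposite signs.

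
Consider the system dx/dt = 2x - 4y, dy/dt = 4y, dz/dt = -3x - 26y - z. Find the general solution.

Coefficient matrix A = [[2, -4, 0], [0, 4, 0], [-3, -26, -1]].
det(A - λI) = 0 gives eigenvalues λ = 2, 4, -1.
For λ=2: eigenvector (1,0,-1).
For λ=4: eigenvector (-2,1,-4).
For λ=-1: eigenvector (0,0,1).
General solution: K_1e^(2t)(1,0,-1) + K_2e^(4t)(-2,1,-4) + K_3e^(-t)(0,0,1).

x(t) = K_1e^(2t) - 2K_2e^(4t), y(t) = K_2e^(4t), z(t) = -K_1e^(2t) - 4K_2e^(4t) + K_3e^(-t)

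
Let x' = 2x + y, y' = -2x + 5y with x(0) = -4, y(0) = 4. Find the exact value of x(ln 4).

1280

A = [[2,1],[-2,5]]; eigenvalues λ = 4, 3.
Eigenvectors: (1,2) for λ=4, (1,1) for λ=3.
From the initial condition, c_1 = 8, c_2 = -12.
x(ln 4) = (8)(4^4)(1) + (-12)(4^3)(1) = 1280.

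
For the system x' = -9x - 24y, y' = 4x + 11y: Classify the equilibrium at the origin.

saddle

A = [[-9,-24],[4,11]]; det(A-λI) = λ^2 - 2λ - 3.
λ = 3, -1: opposite signs.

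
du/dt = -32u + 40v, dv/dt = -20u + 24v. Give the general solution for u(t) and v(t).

Coefficient matrix A = [[-32, 40], [-20, 24]].
Characteristic polynomial det(A - λI) = λ^2 + 8λ + 32 = 0.
Eigenvalues λ = -4 ± 4i (complex conjugate pair).
For λ=-4+4i: an eigenvector is (1,1) - i(3,2) = (1 - 3i, 1 - 2i).
A real fundamental pair from Re and Im of e^((-4+4i)t)v: X_1 = e^(-4t)(cos(4t)·(1,1) + sin(4t)·(3,2)), X_2 = e^(-4t)(sin(4t)·(1,1) - cos(4t)·(3,2)).
General solution: K_1X_1 + K_2X_2.

u(t) = 3K_1e^(-4t)sin(4t) + K_1e^(-4t)cos(4t) + K_2e^(-4t)sin(4t) - 3K_2e^(-4t)cos(4t), v(t) = 2K_1e^(-4t)sin(4t) + K_1e^(-4t)cos(4t) + K_2e^(-4t)sin(4t) - 2K_2e^(-4t)cos(4t)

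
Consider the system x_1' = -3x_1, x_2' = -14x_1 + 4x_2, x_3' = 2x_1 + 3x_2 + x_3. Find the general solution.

Coefficient matrix A = [[-3, 0, 0], [-14, 4, 0], [2, 3, 1]].
det(A - λI) = 0 gives eigenvalues λ = -3, 4, 1.
For λ=-3: eigenvector (1,2,-2).
For λ=4: eigenvector (0,1,1).
For λ=1: eigenvector (0,0,1).
General solution: C_1e^(-3t)(1,2,-2) + C_2e^(4t)(0,1,1) + C_3e^(t)(0,0,1).

x_1(t) = C_1e^(-3t), x_2(t) = 2C_1e^(-3t) + C_2e^(4t), x_3(t) = -2C_1e^(-3t) + C_2e^(4t) + C_3e^(t)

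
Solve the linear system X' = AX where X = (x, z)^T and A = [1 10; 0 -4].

x(t) = c_1e^(t) + 2c_2e^(-4t), z(t) = -c_2e^(-4t)

Coefficient matrix A = [[1, 10], [0, -4]].
Characteristic polynomial det(A - λI) = λ^2 + 3λ - 4 = 0.
Eigenvalues λ = 1, -4.
For λ=1: (A-λI) row 1 is [0, 10], so an eigenvector is (1, 0).
For λ=-4: (A-λI) row 1 is [5, 10], so an eigenvector is (2, -1).
General solution: c_1e^(t)(1,0) + c_2e^(-4t)(2,-1).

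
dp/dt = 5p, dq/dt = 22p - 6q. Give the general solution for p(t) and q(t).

p(t) = -c_1e^(5t), q(t) = -2c_1e^(5t) + c_2e^(-6t)

Coefficient matrix A = [[5, 0], [22, -6]].
Characteristic polynomial det(A - λI) = λ^2 + λ - 30 = 0.
Eigenvalues λ = 5, -6.
For λ=5: (A-λI) row 2 is [22, -11], so an eigenvector is (-1, -2).
For λ=-6: (A-λI) row 1 is [11, 0], so an eigenvector is (0, 1).
General solution: c_1e^(5t)(-1,-2) + c_2e^(-6t)(0,1).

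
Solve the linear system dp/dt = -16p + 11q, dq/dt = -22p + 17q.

Coefficient matrix A = [[-16, 11], [-22, 17]].
Characteristic polynomial det(A - λI) = λ^2 - λ - 30 = 0.
Eigenvalues λ = -5, 6.
For λ=-5: (A-λI) row 1 is [-11, 11], so an eigenvector is (-1, -1).
For λ=6: (A-λI) row 1 is [-22, 11], so an eigenvector is (1, 2).
General solution: C_1e^(-5t)(-1,-1) + C_2e^(6t)(1,2).

p(t) = -C_1e^(-5t) + C_2e^(6t), q(t) = -C_1e^(-5t) + 2C_2e^(6t)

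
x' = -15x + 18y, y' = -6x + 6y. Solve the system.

x(t) = 2K_1e^(-6t) + 3K_2e^(-3t), y(t) = K_1e^(-6t) + 2K_2e^(-3t)

Coefficient matrix A = [[-15, 18], [-6, 6]].
Characteristic polynomial det(A - λI) = λ^2 + 9λ + 18 = 0.
Eigenvalues λ = -6, -3.
For λ=-6: (A-λI) row 1 is [-9, 18], so an eigenvector is (2, 1).
For λ=-3: (A-λI) row 1 is [-12, 18], so an eigenvector is (3, 2).
General solution: K_1e^(-6t)(2,1) + K_2e^(-3t)(3,2).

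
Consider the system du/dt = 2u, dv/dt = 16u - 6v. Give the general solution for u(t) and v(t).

u(t) = -c_1e^(2t), v(t) = -2c_1e^(2t) - c_2e^(-6t)

Coefficient matrix A = [[2, 0], [16, -6]].
Characteristic polynomial det(A - λI) = λ^2 + 4λ - 12 = 0.
Eigenvalues λ = 2, -6.
For λ=2: (A-λI) row 2 is [16, -8], so an eigenvector is (-1, -2).
For λ=-6: (A-λI) row 1 is [8, 0], so an eigenvector is (0, -1).
General solution: c_1e^(2t)(-1,-2) + c_2e^(-6t)(0,-1).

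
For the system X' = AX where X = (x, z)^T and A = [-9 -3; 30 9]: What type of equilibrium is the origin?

A = [[-9,-3],[30,9]]; det(A-λI) = λ^2 + 9.
λ = 0 ± 3i: zero real part.

center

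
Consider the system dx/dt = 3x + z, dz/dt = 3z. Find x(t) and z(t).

x(t) = K_1e^(3t) + K_2te^(3t) + 3K_2e^(3t), z(t) = K_2e^(3t)

Coefficient matrix A = [[3, 1], [0, 3]].
Characteristic polynomial det(A - λI) = λ^2 - 6λ + 9 = 0.
Single eigenvalue λ = 3 with algebraic multiplicity 2.
Eigenvector v = (1,0); generalized eigenvector w with (A-λI)w=v is (3,1).
General solution: e^(3t)[K_1·v + K_2·(t·v + w)].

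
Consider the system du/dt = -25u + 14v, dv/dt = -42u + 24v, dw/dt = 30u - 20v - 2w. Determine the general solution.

Coefficient matrix A = [[-25, 14, 0], [-42, 24, 0], [30, -20, -2]].
det(A - λI) = 0 gives eigenvalues λ = -2, -4, 3.
For λ=-2: eigenvector (0,0,1).
For λ=-4: eigenvector (-2,-3,0).
For λ=3: eigenvector (1,2,-2).
General solution: c_1e^(-2t)(0,0,1) + c_2e^(-4t)(-2,-3,0) + c_3e^(3t)(1,2,-2).

u(t) = -2c_2e^(-4t) + c_3e^(3t), v(t) = -3c_2e^(-4t) + 2c_3e^(3t), w(t) = c_1e^(-2t) - 2c_3e^(3t)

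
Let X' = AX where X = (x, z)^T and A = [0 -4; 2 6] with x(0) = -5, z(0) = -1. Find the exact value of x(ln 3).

A = [[0,-4],[2,6]]; eigenvalues λ = 4, 2.
Eigenvectors: (1,-1) for λ=4, (-2,1) for λ=2.
From the initial condition, c_1 = 7, c_2 = 6.
x(ln 3) = (7)(3^4)(1) + (6)(3^2)(-2) = 459.

459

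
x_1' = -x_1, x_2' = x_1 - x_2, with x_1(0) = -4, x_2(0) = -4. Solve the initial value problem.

Coefficient matrix A = [[-1, 0], [1, -1]].
Characteristic polynomial det(A - λI) = λ^2 + 2λ + 1 = 0.
Single eigenvalue λ = -1 with algebraic multiplicity 2.
Eigenvector v = (0,1); generalized eigenvector w with (A-λI)w=v is (1,3).
General solution: e^(-t)[K_1·v + K_2·(t·v + w)].
Applying x_1(0)=-4, x_2(0)=-4 gives K_1=8, K_2=-4.

x_1(t) = -4e^(-t), x_2(t) = -4te^(-t) - 4e^(-t)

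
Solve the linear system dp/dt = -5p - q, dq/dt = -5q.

p(t) = K_1e^(-5t) + K_2te^(-5t) + 3K_2e^(-5t), q(t) = -K_2e^(-5t)

Coefficient matrix A = [[-5, -1], [0, -5]].
Characteristic polynomial det(A - λI) = λ^2 + 10λ + 25 = 0.
Single eigenvalue λ = -5 with algebraic multiplicity 2.
Eigenvector v = (1,0); generalized eigenvector w with (A-λI)w=v is (3,-1).
General solution: e^(-5t)[K_1·v + K_2·(t·v + w)].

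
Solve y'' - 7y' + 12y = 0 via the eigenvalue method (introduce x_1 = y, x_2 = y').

Let x_1 = y, x_2 = y'. Then x_1' = x_2 and x_2' = -12x_1 + 7x_2.
A = [[0,1],[-12,7]]; det(A-λI) = λ^2 - 7λ + 12.
Eigenvalues λ = 3, 4 with eigenvectors (1,3), (1,4).

y(t) = K_1e^(3t) + K_2e^(4t)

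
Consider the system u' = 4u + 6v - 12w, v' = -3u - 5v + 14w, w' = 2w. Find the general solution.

u(t) = K_1e^(-2t) + 2K_2e^(t), v(t) = -K_1e^(-2t) - K_2e^(t) + 2K_3e^(2t), w(t) = K_3e^(2t)

Coefficient matrix A = [[4, 6, -12], [-3, -5, 14], [0, 0, 2]].
det(A - λI) = 0 gives eigenvalues λ = -2, 1, 2.
For λ=-2: eigenvector (1,-1,0).
For λ=1: eigenvector (2,-1,0).
For λ=2: eigenvector (0,2,1).
General solution: K_1e^(-2t)(1,-1,0) + K_2e^(t)(2,-1,0) + K_3e^(2t)(0,2,1).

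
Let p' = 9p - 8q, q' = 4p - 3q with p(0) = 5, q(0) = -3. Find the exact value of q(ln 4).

A = [[9,-8],[4,-3]]; eigenvalues λ = 1, 5.
Eigenvectors: (-1,-1) for λ=1, (-2,-1) for λ=5.
From the initial condition, c_1 = 11, c_2 = -8.
q(ln 4) = (11)(4^1)(-1) + (-8)(4^5)(-1) = 8148.

8148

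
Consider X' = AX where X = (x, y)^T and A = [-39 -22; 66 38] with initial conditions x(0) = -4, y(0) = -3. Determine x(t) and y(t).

x(t) = 18e^(5t) - 22e^(-6t), y(t) = -36e^(5t) + 33e^(-6t)

Coefficient matrix A = [[-39, -22], [66, 38]].
Characteristic polynomial det(A - λI) = λ^2 + λ - 30 = 0.
Eigenvalues λ = -6, 5.
For λ=-6: (A-λI) row 1 is [-33, -22], so an eigenvector is (2, -3).
For λ=5: (A-λI) row 1 is [-44, -22], so an eigenvector is (-1, 2).
General solution: C_1e^(-6t)(2,-3) + C_2e^(5t)(-1,2).
Applying x(0)=-4, y(0)=-3 gives C_1=-11, C_2=-18.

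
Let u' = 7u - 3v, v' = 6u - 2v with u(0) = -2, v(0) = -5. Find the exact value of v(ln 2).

A = [[7,-3],[6,-2]]; eigenvalues λ = 1, 4.
Eigenvectors: (-1,-2) for λ=1, (1,1) for λ=4.
From the initial condition, c_1 = 3, c_2 = 1.
v(ln 2) = (3)(2^1)(-2) + (1)(2^4)(1) = 4.

4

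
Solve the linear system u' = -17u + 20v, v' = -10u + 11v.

Coefficient matrix A = [[-17, 20], [-10, 11]].
Characteristic polynomial det(A - λI) = λ^2 + 6λ + 13 = 0.
Eigenvalues λ = -3 ± 2i (complex conjugate pair).
For λ=-3+2i: an eigenvector is (3,2) - i(-1,-1) = (3 + i, 2 + i).
A real fundamental pair from Re and Im of e^((-3+2i)t)v: X_1 = e^(-3t)(cos(2t)·(3,2) + sin(2t)·(-1,-1)), X_2 = e^(-3t)(sin(2t)·(3,2) - cos(2t)·(-1,-1)).
General solution: c_1X_1 + c_2X_2.

u(t) = -c_1e^(-3t)sin(2t) + 3c_1e^(-3t)cos(2t) + 3c_2e^(-3t)sin(2t) + c_2e^(-3t)cos(2t), v(t) = -c_1e^(-3t)sin(2t) + 2c_1e^(-3t)cos(2t) + 2c_2e^(-3t)sin(2t) + c_2e^(-3t)cos(2t)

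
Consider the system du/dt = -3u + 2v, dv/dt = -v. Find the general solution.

Coefficient matrix A = [[-3, 2], [0, -1]].
Characteristic polynomial det(A - λI) = λ^2 + 4λ + 3 = 0.
Eigenvalues λ = -3, -1.
For λ=-3: (A-λI) row 1 is [0, 2], so an eigenvector is (-1, 0).
For λ=-1: (A-λI) row 1 is [-2, 2], so an eigenvector is (1, 1).
General solution: C_1e^(-3t)(-1,0) + C_2e^(-t)(1,1).

u(t) = -C_1e^(-3t) + C_2e^(-t), v(t) = C_2e^(-t)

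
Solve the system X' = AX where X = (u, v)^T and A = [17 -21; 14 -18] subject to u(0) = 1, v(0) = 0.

u(t) = 3e^(3t) - 2e^(-4t), v(t) = 2e^(3t) - 2e^(-4t)

Coefficient matrix A = [[17, -21], [14, -18]].
Characteristic polynomial det(A - λI) = λ^2 + λ - 12 = 0.
Eigenvalues λ = 3, -4.
For λ=3: (A-λI) row 1 is [14, -21], so an eigenvector is (-3, -2).
For λ=-4: (A-λI) row 1 is [21, -21], so an eigenvector is (-1, -1).
General solution: K_1e^(3t)(-3,-2) + K_2e^(-4t)(-1,-1).
Applying u(0)=1, v(0)=0 gives K_1=-1, K_2=2.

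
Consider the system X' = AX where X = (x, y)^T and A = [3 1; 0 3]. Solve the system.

Coefficient matrix A = [[3, 1], [0, 3]].
Characteristic polynomial det(A - λI) = λ^2 - 6λ + 9 = 0.
Single eigenvalue λ = 3 with algebraic multiplicity 2.
Eigenvector v = (1,0); generalized eigenvector w with (A-λI)w=v is (-3,1).
General solution: e^(3t)[K_1·v + K_2·(t·v + w)].

x(t) = K_1e^(3t) + K_2te^(3t) - 3K_2e^(3t), y(t) = K_2e^(3t)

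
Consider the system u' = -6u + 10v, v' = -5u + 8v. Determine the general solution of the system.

u(t) = 3C_1e^(t)sin(t) + C_1e^(t)cos(t) + C_2e^(t)sin(t) - 3C_2e^(t)cos(t), v(t) = 2C_1e^(t)sin(t) + C_1e^(t)cos(t) + C_2e^(t)sin(t) - 2C_2e^(t)cos(t)

Coefficient matrix A = [[-6, 10], [-5, 8]].
Characteristic polynomial det(A - λI) = λ^2 - 2λ + 2 = 0.
Eigenvalues λ = 1 ± i (complex conjugate pair).
For λ=1+i: an eigenvector is (1,1) - i(3,2) = (1 - 3i, 1 - 2i).
A real fundamental pair from Re and Im of e^((1+i)t)v: X_1 = e^(t)(cos(t)·(1,1) + sin(t)·(3,2)), X_2 = e^(t)(sin(t)·(1,1) - cos(t)·(3,2)).
General solution: C_1X_1 + C_2X_2.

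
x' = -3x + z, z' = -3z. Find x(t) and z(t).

x(t) = C_1e^(-3t) + C_2te^(-3t) + 2C_2e^(-3t), z(t) = C_2e^(-3t)

Coefficient matrix A = [[-3, 1], [0, -3]].
Characteristic polynomial det(A - λI) = λ^2 + 6λ + 9 = 0.
Single eigenvalue λ = -3 with algebraic multiplicity 2.
Eigenvector v = (1,0); generalized eigenvector w with (A-λI)w=v is (2,1).
General solution: e^(-3t)[C_1·v + C_2·(t·v + w)].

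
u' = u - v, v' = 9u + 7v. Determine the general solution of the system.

Coefficient matrix A = [[1, -1], [9, 7]].
Characteristic polynomial det(A - λI) = λ^2 - 8λ + 16 = 0.
Single eigenvalue λ = 4 with algebraic multiplicity 2.
Eigenvector v = (1,-3); generalized eigenvector w with (A-λI)w=v is (-1,2).
General solution: e^(4t)[C_1·v + C_2·(t·v + w)].

u(t) = C_1e^(4t) + C_2te^(4t) - C_2e^(4t), v(t) = -3C_1e^(4t) - 3C_2te^(4t) + 2C_2e^(4t)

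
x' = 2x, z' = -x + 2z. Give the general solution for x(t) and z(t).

x(t) = C_2e^(2t), z(t) = -C_1e^(2t) - C_2te^(2t) + 2C_2e^(2t)

Coefficient matrix A = [[2, 0], [-1, 2]].
Characteristic polynomial det(A - λI) = λ^2 - 4λ + 4 = 0.
Single eigenvalue λ = 2 with algebraic multiplicity 2.
Eigenvector v = (0,-1); generalized eigenvector w with (A-λI)w=v is (1,2).
General solution: e^(2t)[C_1·v + C_2·(t·v + w)].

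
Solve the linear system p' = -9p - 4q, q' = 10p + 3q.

p(t) = -K_1e^(-3t)sin(2t) - K_1e^(-3t)cos(2t) - K_2e^(-3t)sin(2t) + K_2e^(-3t)cos(2t), q(t) = K_1e^(-3t)sin(2t) + 2K_1e^(-3t)cos(2t) + 2K_2e^(-3t)sin(2t) - K_2e^(-3t)cos(2t)

Coefficient matrix A = [[-9, -4], [10, 3]].
Characteristic polynomial det(A - λI) = λ^2 + 6λ + 13 = 0.
Eigenvalues λ = -3 ± 2i (complex conjugate pair).
For λ=-3+2i: an eigenvector is (-1,2) - i(-1,1) = (-1 + i, 2 - i).
A real fundamental pair from Re and Im of e^((-3+2i)t)v: X_1 = e^(-3t)(cos(2t)·(-1,2) + sin(2t)·(-1,1)), X_2 = e^(-3t)(sin(2t)·(-1,2) - cos(2t)·(-1,1)).
General solution: K_1X_1 + K_2X_2.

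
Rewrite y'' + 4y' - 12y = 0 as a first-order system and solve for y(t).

y(t) = K_1e^(2t) + K_2e^(-6t)

Let x_1 = y, x_2 = y'. Then x_1' = x_2 and x_2' = 12x_1 - 4x_2.
A = [[0,1],[12,-4]]; det(A-λI) = λ^2 + 4λ - 12.
Eigenvalues λ = 2, -6 with eigenvectors (1,2), (1,-6).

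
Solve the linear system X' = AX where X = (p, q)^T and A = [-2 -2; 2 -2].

Coefficient matrix A = [[-2, -2], [2, -2]].
Characteristic polynomial det(A - λI) = λ^2 + 4λ + 8 = 0.
Eigenvalues λ = -2 ± 2i (complex conjugate pair).
For λ=-2+2i: an eigenvector is (0,1) - i(-1,0) = (0 + i, 1).
A real fundamental pair from Re and Im of e^((-2+2i)t)v: X_1 = e^(-2t)(cos(2t)·(0,1) + sin(2t)·(-1,0)), X_2 = e^(-2t)(sin(2t)·(0,1) - cos(2t)·(-1,0)).
General solution: C_1X_1 + C_2X_2.

p(t) = -C_1e^(-2t)sin(2t) + C_2e^(-2t)cos(2t), q(t) = C_1e^(-2t)cos(2t) + C_2e^(-2t)sin(2t)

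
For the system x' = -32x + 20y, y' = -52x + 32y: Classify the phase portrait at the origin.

A = [[-32,20],[-52,32]]; det(A-λI) = λ^2 + 16.
λ = 0 ± 4i: zero real part.

center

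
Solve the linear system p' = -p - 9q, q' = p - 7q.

p(t) = 3C_1e^(-4t) + 3C_2te^(-4t) - 2C_2e^(-4t), q(t) = C_1e^(-4t) + C_2te^(-4t) - C_2e^(-4t)

Coefficient matrix A = [[-1, -9], [1, -7]].
Characteristic polynomial det(A - λI) = λ^2 + 8λ + 16 = 0.
Single eigenvalue λ = -4 with algebraic multiplicity 2.
Eigenvector v = (3,1); generalized eigenvector w with (A-λI)w=v is (-2,-1).
General solution: e^(-4t)[C_1·v + C_2·(t·v + w)].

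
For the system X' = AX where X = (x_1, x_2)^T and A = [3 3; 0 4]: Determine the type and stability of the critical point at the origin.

A = [[3,3],[0,4]]; det(A-λI) = λ^2 - 7λ + 12.
λ = 3, 4: both positive.

unstable node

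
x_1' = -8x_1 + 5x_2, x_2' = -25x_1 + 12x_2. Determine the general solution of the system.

Coefficient matrix A = [[-8, 5], [-25, 12]].
Characteristic polynomial det(A - λI) = λ^2 - 4λ + 29 = 0.
Eigenvalues λ = 2 ± 5i (complex conjugate pair).
For λ=2+5i: an eigenvector is (0,-1) - i(-1,-2) = (0 + i, -1 + 2i).
A real fundamental pair from Re and Im of e^((2+5i)t)v: X_1 = e^(2t)(cos(5t)·(0,-1) + sin(5t)·(-1,-2)), X_2 = e^(2t)(sin(5t)·(0,-1) - cos(5t)·(-1,-2)).
General solution: c_1X_1 + c_2X_2.

x_1(t) = -c_1e^(2t)sin(5t) + c_2e^(2t)cos(5t), x_2(t) = -2c_1e^(2t)sin(5t) - c_1e^(2t)cos(5t) - c_2e^(2t)sin(5t) + 2c_2e^(2t)cos(5t)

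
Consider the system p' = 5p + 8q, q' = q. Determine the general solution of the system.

Coefficient matrix A = [[5, 8], [0, 1]].
Characteristic polynomial det(A - λI) = λ^2 - 6λ + 5 = 0.
Eigenvalues λ = 5, 1.
For λ=5: (A-λI) row 1 is [0, 8], so an eigenvector is (-1, 0).
For λ=1: (A-λI) row 1 is [4, 8], so an eigenvector is (2, -1).
General solution: K_1e^(5t)(-1,0) + K_2e^(t)(2,-1).

p(t) = -K_1e^(5t) + 2K_2e^(t), q(t) = -K_2e^(t)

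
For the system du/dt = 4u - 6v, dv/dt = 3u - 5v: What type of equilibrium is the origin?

saddle

A = [[4,-6],[3,-5]]; det(A-λI) = λ^2 + λ - 2.
λ = 1, -2: opposite signs.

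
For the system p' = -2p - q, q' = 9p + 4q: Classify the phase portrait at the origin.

unstable improper node

A = [[-2,-1],[9,4]]; det(A-λI) = λ^2 - 2λ + 1.
repeated λ = 1 with a single eigenvector.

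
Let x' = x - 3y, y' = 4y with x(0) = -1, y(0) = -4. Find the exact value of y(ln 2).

A = [[1,-3],[0,4]]; eigenvalues λ = 1, 4.
Eigenvectors: (-1,0) for λ=1, (1,-1) for λ=4.
From the initial condition, c_1 = 5, c_2 = 4.
y(ln 2) = (5)(2^1)(0) + (4)(2^4)(-1) = -64.

-64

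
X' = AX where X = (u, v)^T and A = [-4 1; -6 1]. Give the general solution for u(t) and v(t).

Coefficient matrix A = [[-4, 1], [-6, 1]].
Characteristic polynomial det(A - λI) = λ^2 + 3λ + 2 = 0.
Eigenvalues λ = -1, -2.
For λ=-1: (A-λI) row 1 is [-3, 1], so an eigenvector is (-1, -3).
For λ=-2: (A-λI) row 1 is [-2, 1], so an eigenvector is (-1, -2).
General solution: C_1e^(-t)(-1,-3) + C_2e^(-2t)(-1,-2).

u(t) = -C_1e^(-t) - C_2e^(-2t), v(t) = -3C_1e^(-t) - 2C_2e^(-2t)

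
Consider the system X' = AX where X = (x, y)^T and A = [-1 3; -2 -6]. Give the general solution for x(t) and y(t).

Coefficient matrix A = [[-1, 3], [-2, -6]].
Characteristic polynomial det(A - λI) = λ^2 + 7λ + 12 = 0.
Eigenvalues λ = -3, -4.
For λ=-3: (A-λI) row 1 is [2, 3], so an eigenvector is (-3, 2).
For λ=-4: (A-λI) row 1 is [3, 3], so an eigenvector is (1, -1).
General solution: c_1e^(-3t)(-3,2) + c_2e^(-4t)(1,-1).

x(t) = -3c_1e^(-3t) + c_2e^(-4t), y(t) = 2c_1e^(-3t) - c_2e^(-4t)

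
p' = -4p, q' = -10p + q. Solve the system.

Coefficient matrix A = [[-4, 0], [-10, 1]].
Characteristic polynomial det(A - λI) = λ^2 + 3λ - 4 = 0.
Eigenvalues λ = -4, 1.
For λ=-4: (A-λI) row 2 is [-10, 5], so an eigenvector is (-1, -2).
For λ=1: (A-λI) row 1 is [-5, 0], so an eigenvector is (0, 1).
General solution: C_1e^(-4t)(-1,-2) + C_2e^(t)(0,1).

p(t) = -C_1e^(-4t), q(t) = -2C_1e^(-4t) + C_2e^(t)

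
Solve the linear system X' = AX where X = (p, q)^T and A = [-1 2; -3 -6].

p(t) = -K_1e^(-3t) - 2K_2e^(-4t), q(t) = K_1e^(-3t) + 3K_2e^(-4t)

Coefficient matrix A = [[-1, 2], [-3, -6]].
Characteristic polynomial det(A - λI) = λ^2 + 7λ + 12 = 0.
Eigenvalues λ = -3, -4.
For λ=-3: (A-λI) row 1 is [2, 2], so an eigenvector is (-1, 1).
For λ=-4: (A-λI) row 1 is [3, 2], so an eigenvector is (-2, 3).
General solution: K_1e^(-3t)(-1,1) + K_2e^(-4t)(-2,3).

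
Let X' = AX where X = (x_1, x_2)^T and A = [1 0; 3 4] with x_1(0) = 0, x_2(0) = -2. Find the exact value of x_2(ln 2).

A = [[1,0],[3,4]]; eigenvalues λ = 1, 4.
Eigenvectors: (1,-1) for λ=1, (0,1) for λ=4.
From the initial condition, c_1 = 0, c_2 = -2.
x_2(ln 2) = (0)(2^1)(-1) + (-2)(2^4)(1) = -32.

-32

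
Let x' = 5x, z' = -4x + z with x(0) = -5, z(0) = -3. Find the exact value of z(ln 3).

A = [[5,0],[-4,1]]; eigenvalues λ = 5, 1.
Eigenvectors: (-1,1) for λ=5, (0,1) for λ=1.
From the initial condition, c_1 = 5, c_2 = -8.
z(ln 3) = (5)(3^5)(1) + (-8)(3^1)(1) = 1191.

1191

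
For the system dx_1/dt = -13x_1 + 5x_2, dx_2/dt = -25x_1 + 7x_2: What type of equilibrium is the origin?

A = [[-13,5],[-25,7]]; det(A-λI) = λ^2 + 6λ + 34.
λ = -3 ± 5i: negative real part.

stable spiral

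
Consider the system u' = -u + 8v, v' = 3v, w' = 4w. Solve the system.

Coefficient matrix A = [[-1, 8, 0], [0, 3, 0], [0, 0, 4]].
det(A - λI) = 0 gives eigenvalues λ = -1, 3, 4.
For λ=-1: eigenvector (1,0,0).
For λ=3: eigenvector (2,1,0).
For λ=4: eigenvector (0,0,1).
General solution: c_1e^(-t)(1,0,0) + c_2e^(3t)(2,1,0) + c_3e^(4t)(0,0,1).

u(t) = c_1e^(-t) + 2c_2e^(3t), v(t) = c_2e^(3t), w(t) = c_3e^(4t)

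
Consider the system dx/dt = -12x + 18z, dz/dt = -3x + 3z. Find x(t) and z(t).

x(t) = 3K_1e^(-6t) - 2K_2e^(-3t), z(t) = K_1e^(-6t) - K_2e^(-3t)

Coefficient matrix A = [[-12, 18], [-3, 3]].
Characteristic polynomial det(A - λI) = λ^2 + 9λ + 18 = 0.
Eigenvalues λ = -6, -3.
For λ=-6: (A-λI) row 1 is [-6, 18], so an eigenvector is (3, 1).
For λ=-3: (A-λI) row 1 is [-9, 18], so an eigenvector is (-2, -1).
General solution: K_1e^(-6t)(3,1) + K_2e^(-3t)(-2,-1).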